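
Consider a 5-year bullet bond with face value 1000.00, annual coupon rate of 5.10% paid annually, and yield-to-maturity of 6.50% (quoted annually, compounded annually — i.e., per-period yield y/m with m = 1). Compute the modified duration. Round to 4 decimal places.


Coupon per period c = face * coupon_rate / m = 51.000000
Periods per year m = 1; per-period yield y/m = 0.065000
Number of cashflows N = 5
Cashflows (t years, CF_t, discount factor 1/(1+y/m)^(m*t), PV):
  t = 1.0000: CF_t = 51.000000, DF = 0.938967, PV = 47.887324
  t = 2.0000: CF_t = 51.000000, DF = 0.881659, PV = 44.964623
  t = 3.0000: CF_t = 51.000000, DF = 0.827849, PV = 42.220304
  t = 4.0000: CF_t = 51.000000, DF = 0.777323, PV = 39.643478
  t = 5.0000: CF_t = 1051.000000, DF = 0.729881, PV = 767.104759
Price P = sum_t PV_t = 941.820488
First compute Macaulay numerator sum_t t * PV_t:
  t * PV_t at t = 1.0000: 47.887324
  t * PV_t at t = 2.0000: 89.929247
  t * PV_t at t = 3.0000: 126.660911
  t * PV_t at t = 4.0000: 158.573911
  t * PV_t at t = 5.0000: 3835.523796
Macaulay duration D = 4258.575188 / 941.820488 = 4.521642
Modified duration = D / (1 + y/m) = 4.521642 / (1 + 0.065000) = 4.245673

Answer: Modified duration = 4.2457


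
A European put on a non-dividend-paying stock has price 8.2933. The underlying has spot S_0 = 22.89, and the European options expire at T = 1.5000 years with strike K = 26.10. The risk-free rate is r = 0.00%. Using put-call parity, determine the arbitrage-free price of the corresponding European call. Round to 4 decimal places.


Answer: Call price = 5.0833

Derivation:
Put-call parity: C - P = S_0 * exp(-qT) - K * exp(-rT).
S_0 * exp(-qT) = 22.8900 * 1.00000000 = 22.89000000
K * exp(-rT) = 26.1000 * 1.00000000 = 26.10000000
C = P + S*exp(-qT) - K*exp(-rT)
C = 8.2933 + 22.89000000 - 26.10000000 = 5.0833


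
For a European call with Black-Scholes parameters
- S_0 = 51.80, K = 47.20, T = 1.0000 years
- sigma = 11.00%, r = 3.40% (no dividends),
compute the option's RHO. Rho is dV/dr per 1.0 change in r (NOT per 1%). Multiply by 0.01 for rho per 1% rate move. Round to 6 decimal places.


d1 = 1.2095114243; d2 = 1.0995114243
phi(d1) = 0.1919735886; exp(-qT) = 1.0000000000; exp(-rT) = 0.9665715046
N(d2) = 0.8642274732
Rho = K*T*exp(-rT)*N(d2) = 47.2000 * 1.0000 * 0.9665715046 * 0.8642274732 = 39.427937

Answer: Rho = 39.427937


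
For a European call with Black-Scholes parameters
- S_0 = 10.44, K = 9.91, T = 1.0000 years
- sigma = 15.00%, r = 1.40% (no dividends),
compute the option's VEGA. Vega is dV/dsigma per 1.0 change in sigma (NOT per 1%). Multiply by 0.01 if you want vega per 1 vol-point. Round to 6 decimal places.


d1 = 0.5156682274; d2 = 0.3656682274
phi(d1) = 0.3492751075; exp(-qT) = 1.0000000000; exp(-rT) = 0.9860975443
Vega = S * exp(-qT) * phi(d1) * sqrt(T) = 10.4400 * 1.0000000000 * 0.3492751075 * 1.0000000000 = 3.646432

Answer: Vega = 3.646432


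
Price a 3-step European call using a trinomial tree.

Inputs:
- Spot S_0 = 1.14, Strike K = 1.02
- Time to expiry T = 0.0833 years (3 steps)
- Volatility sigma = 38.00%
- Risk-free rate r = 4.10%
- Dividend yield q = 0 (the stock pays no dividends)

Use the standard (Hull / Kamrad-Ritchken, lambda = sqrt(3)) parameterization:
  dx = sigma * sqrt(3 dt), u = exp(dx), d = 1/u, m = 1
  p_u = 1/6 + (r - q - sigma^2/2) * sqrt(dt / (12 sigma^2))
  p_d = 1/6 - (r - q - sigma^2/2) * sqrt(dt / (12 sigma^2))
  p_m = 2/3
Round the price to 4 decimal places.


Answer: Price = V(0,0) = 0.1305

Derivation:
dt = T/N = 0.027767; dx = sigma*sqrt(3*dt) = 0.109675
u = exp(dx) = 1.115915; d = 1/u = 0.896126
p_u = 0.162717, p_m = 0.666667, p_d = 0.170616
Discount per step: exp(-r*dt) = 0.998862
Stock lattice S(k, j) with j the centered position index:
  k=0: S(0,+0) = 1.1400
  k=1: S(1,-1) = 1.0216; S(1,+0) = 1.1400; S(1,+1) = 1.2721
  k=2: S(2,-2) = 0.9155; S(2,-1) = 1.0216; S(2,+0) = 1.1400; S(2,+1) = 1.2721; S(2,+2) = 1.4196
  k=3: S(3,-3) = 0.8204; S(3,-2) = 0.9155; S(3,-1) = 1.0216; S(3,+0) = 1.1400; S(3,+1) = 1.2721; S(3,+2) = 1.4196; S(3,+3) = 1.5842
Terminal payoffs V(N, j) = max(S_T - K, 0):
  V(3,-3) = 0.000000; V(3,-2) = 0.000000; V(3,-1) = 0.001583; V(3,+0) = 0.120000; V(3,+1) = 0.252143; V(3,+2) = 0.399603; V(3,+3) = 0.564157
Backward induction: V(k, j) = exp(-r*dt) * [p_u * V(k+1, j+1) + p_m * V(k+1, j) + p_d * V(k+1, j-1)]
  V(2,-2) = exp(-r*dt) * [p_u*0.001583 + p_m*0.000000 + p_d*0.000000] = 0.000257
  V(2,-1) = exp(-r*dt) * [p_u*0.120000 + p_m*0.001583 + p_d*0.000000] = 0.020558
  V(2,+0) = exp(-r*dt) * [p_u*0.252143 + p_m*0.120000 + p_d*0.001583] = 0.121160
  V(2,+1) = exp(-r*dt) * [p_u*0.399603 + p_m*0.252143 + p_d*0.120000] = 0.253303
  V(2,+2) = exp(-r*dt) * [p_u*0.564157 + p_m*0.399603 + p_d*0.252143] = 0.400763
  V(1,-1) = exp(-r*dt) * [p_u*0.121160 + p_m*0.020558 + p_d*0.000257] = 0.033426
  V(1,+0) = exp(-r*dt) * [p_u*0.253303 + p_m*0.121160 + p_d*0.020558] = 0.125355
  V(1,+1) = exp(-r*dt) * [p_u*0.400763 + p_m*0.253303 + p_d*0.121160] = 0.254462
  V(0,+0) = exp(-r*dt) * [p_u*0.254462 + p_m*0.125355 + p_d*0.033426] = 0.130530


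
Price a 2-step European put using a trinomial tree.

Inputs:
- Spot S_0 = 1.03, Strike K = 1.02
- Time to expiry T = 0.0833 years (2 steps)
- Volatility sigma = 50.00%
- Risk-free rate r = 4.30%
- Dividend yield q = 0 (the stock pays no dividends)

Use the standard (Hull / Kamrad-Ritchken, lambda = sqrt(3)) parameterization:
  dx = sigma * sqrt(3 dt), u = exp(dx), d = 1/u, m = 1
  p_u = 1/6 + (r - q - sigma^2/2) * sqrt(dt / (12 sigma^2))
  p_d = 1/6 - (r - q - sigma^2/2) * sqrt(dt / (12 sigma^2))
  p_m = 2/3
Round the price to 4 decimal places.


dt = T/N = 0.041650; dx = sigma*sqrt(3*dt) = 0.176741
u = exp(dx) = 1.193322; d = 1/u = 0.837997
p_u = 0.157005, p_m = 0.666667, p_d = 0.176329
Discount per step: exp(-r*dt) = 0.998211
Stock lattice S(k, j) with j the centered position index:
  k=0: S(0,+0) = 1.0300
  k=1: S(1,-1) = 0.8631; S(1,+0) = 1.0300; S(1,+1) = 1.2291
  k=2: S(2,-2) = 0.7233; S(2,-1) = 0.8631; S(2,+0) = 1.0300; S(2,+1) = 1.2291; S(2,+2) = 1.4667
Terminal payoffs V(N, j) = max(K - S_T, 0):
  V(2,-2) = 0.296695; V(2,-1) = 0.156864; V(2,+0) = 0.000000; V(2,+1) = 0.000000; V(2,+2) = 0.000000
Backward induction: V(k, j) = exp(-r*dt) * [p_u * V(k+1, j+1) + p_m * V(k+1, j) + p_d * V(k+1, j-1)]
  V(1,-1) = exp(-r*dt) * [p_u*0.000000 + p_m*0.156864 + p_d*0.296695] = 0.156611
  V(1,+0) = exp(-r*dt) * [p_u*0.000000 + p_m*0.000000 + p_d*0.156864] = 0.027610
  V(1,+1) = exp(-r*dt) * [p_u*0.000000 + p_m*0.000000 + p_d*0.000000] = 0.000000
  V(0,+0) = exp(-r*dt) * [p_u*0.000000 + p_m*0.027610 + p_d*0.156611] = 0.045939

Answer: Price = V(0,0) = 0.0459


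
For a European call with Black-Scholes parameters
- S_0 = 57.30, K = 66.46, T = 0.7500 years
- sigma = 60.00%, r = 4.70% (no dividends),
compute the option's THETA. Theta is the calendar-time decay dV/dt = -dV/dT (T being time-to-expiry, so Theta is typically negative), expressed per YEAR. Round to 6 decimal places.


d1 = 0.0422434890; d2 = -0.4773717532
phi(d1) = 0.3985864804; exp(-qT) = 1.0000000000; exp(-rT) = 0.9653640451
Theta = -S*exp(-qT)*phi(d1)*sigma/(2*sqrt(T)) - r*K*exp(-rT)*N(d2) + q*S*exp(-qT)*N(d1)
N(d1) = 0.5168477029; N(d2) = 0.3165487123; sqrt(T) = 0.8660254038
Term 1 = -57.3000 * 1.0000000000 * 0.3985864804 * 0.6000 / (2 * 0.8660254038) = -7.9116635240
Term 2 = -0.0470 * 66.4600 * 0.9653640451 * 0.3165487123 = -0.9545306224
Term 3 = 0 (no dividend yield, q = 0)
Theta = -7.9116635240 + (-0.9545306224) + (0.0000000000) = -8.866194

Answer: Theta = -8.866194


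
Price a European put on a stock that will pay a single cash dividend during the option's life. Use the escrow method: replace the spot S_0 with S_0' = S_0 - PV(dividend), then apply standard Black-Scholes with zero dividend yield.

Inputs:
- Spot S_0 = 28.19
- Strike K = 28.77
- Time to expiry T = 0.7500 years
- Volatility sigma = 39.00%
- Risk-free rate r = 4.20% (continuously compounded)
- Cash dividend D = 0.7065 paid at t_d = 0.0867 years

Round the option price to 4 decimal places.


Answer: Price = 3.9114

Derivation:
PV(D) = D * exp(-r * t_d) = 0.7065 * 0.99636522 = 0.70393203
S_0' = S_0 - PV(D) = 28.1900 - 0.70393203 = 27.48606797
d1 = (ln(S_0'/K) + (r + sigma^2/2)*T) / (sigma*sqrt(T)) = 0.12696844
d2 = d1 - sigma*sqrt(T) = -0.21078147
exp(-rT) = 0.96899096
N(-d1) = 0.44948269; N(-d2) = 0.58347110
P = K * exp(-rT) * N(-d2) - S_0' * N(-d1) = 28.7700 * 0.96899096 * 0.58347110 - 27.48606797 * 0.44948269 = 3.9114


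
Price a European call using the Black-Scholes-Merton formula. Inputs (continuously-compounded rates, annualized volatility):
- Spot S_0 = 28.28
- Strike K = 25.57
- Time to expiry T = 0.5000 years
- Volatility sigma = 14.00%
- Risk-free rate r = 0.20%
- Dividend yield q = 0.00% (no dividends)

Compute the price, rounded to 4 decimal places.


Answer: Price = 2.9456

Derivation:
d1 = (ln(S/K) + (r - q + 0.5*sigma^2) * T) / (sigma * sqrt(T)) = 1.07717669
d2 = d1 - sigma * sqrt(T) = 0.97818174
exp(-rT) = 0.99900050; exp(-qT) = 1.00000000
C = S_0 * exp(-qT) * N(d1) - K * exp(-rT) * N(d2)
N(d1) = 0.85929933; N(d2) = 0.83600778
C = 28.2800 * 1.00000000 * 0.85929933 - 25.5700 * 0.99900050 * 0.83600778 = 2.9456


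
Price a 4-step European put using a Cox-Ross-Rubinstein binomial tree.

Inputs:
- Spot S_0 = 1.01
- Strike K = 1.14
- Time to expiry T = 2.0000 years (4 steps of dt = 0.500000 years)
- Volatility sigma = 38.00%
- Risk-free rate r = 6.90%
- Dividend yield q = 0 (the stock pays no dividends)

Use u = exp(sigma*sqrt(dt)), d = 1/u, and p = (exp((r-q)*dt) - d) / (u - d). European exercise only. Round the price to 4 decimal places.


dt = T/N = 0.500000
u = exp(sigma*sqrt(dt)) = 1.308263; d = 1/u = 0.764372
p = (exp((r-q)*dt) - d) / (u - d) = 0.497765
Discount per step: exp(-r*dt) = 0.966088
Stock lattice S(k, i) with i counting down-moves:
  k=0: S(0,0) = 1.0100
  k=1: S(1,0) = 1.3213; S(1,1) = 0.7720
  k=2: S(2,0) = 1.7287; S(2,1) = 1.0100; S(2,2) = 0.5901
  k=3: S(3,0) = 2.2616; S(3,1) = 1.3213; S(3,2) = 0.7720; S(3,3) = 0.4511
  k=4: S(4,0) = 2.9587; S(4,1) = 1.7287; S(4,2) = 1.0100; S(4,3) = 0.5901; S(4,4) = 0.3448
Terminal payoffs V(N, i) = max(K - S_T, 0):
  V(4,0) = 0.000000; V(4,1) = 0.000000; V(4,2) = 0.130000; V(4,3) = 0.549893; V(4,4) = 0.795221
Backward induction: V(k, i) = exp(-r*dt) * [p * V(k+1, i) + (1-p) * V(k+1, i+1)].
  V(3,0) = exp(-r*dt) * [p*0.000000 + (1-p)*0.000000] = 0.000000
  V(3,1) = exp(-r*dt) * [p*0.000000 + (1-p)*0.130000] = 0.063076
  V(3,2) = exp(-r*dt) * [p*0.130000 + (1-p)*0.549893] = 0.329325
  V(3,3) = exp(-r*dt) * [p*0.549893 + (1-p)*0.795221] = 0.650279
  V(2,0) = exp(-r*dt) * [p*0.000000 + (1-p)*0.063076] = 0.030605
  V(2,1) = exp(-r*dt) * [p*0.063076 + (1-p)*0.329325] = 0.190122
  V(2,2) = exp(-r*dt) * [p*0.329325 + (1-p)*0.650279] = 0.473885
  V(1,0) = exp(-r*dt) * [p*0.030605 + (1-p)*0.190122] = 0.106965
  V(1,1) = exp(-r*dt) * [p*0.190122 + (1-p)*0.473885] = 0.321358
  V(0,0) = exp(-r*dt) * [p*0.106965 + (1-p)*0.321358] = 0.207362

Answer: Price = V(0,0) = 0.2074


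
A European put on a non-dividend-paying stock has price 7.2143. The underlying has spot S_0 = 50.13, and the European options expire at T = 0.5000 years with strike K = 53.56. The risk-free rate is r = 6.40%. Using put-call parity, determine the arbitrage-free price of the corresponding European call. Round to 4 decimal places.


Answer: Call price = 5.4711

Derivation:
Put-call parity: C - P = S_0 * exp(-qT) - K * exp(-rT).
S_0 * exp(-qT) = 50.1300 * 1.00000000 = 50.13000000
K * exp(-rT) = 53.5600 * 0.96850658 = 51.87321254
C = P + S*exp(-qT) - K*exp(-rT)
C = 7.2143 + 50.13000000 - 51.87321254 = 5.4711


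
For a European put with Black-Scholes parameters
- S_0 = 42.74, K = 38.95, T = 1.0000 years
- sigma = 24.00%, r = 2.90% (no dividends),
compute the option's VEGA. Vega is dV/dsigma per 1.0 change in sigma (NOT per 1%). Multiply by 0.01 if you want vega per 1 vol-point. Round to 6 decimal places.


Answer: Vega = 14.001590

Derivation:
d1 = 0.6277353232; d2 = 0.3877353232
phi(d1) = 0.3275992058; exp(-qT) = 1.0000000000; exp(-rT) = 0.9714164645
Vega = S * exp(-qT) * phi(d1) * sqrt(T) = 42.7400 * 1.0000000000 * 0.3275992058 * 1.0000000000 = 14.001590


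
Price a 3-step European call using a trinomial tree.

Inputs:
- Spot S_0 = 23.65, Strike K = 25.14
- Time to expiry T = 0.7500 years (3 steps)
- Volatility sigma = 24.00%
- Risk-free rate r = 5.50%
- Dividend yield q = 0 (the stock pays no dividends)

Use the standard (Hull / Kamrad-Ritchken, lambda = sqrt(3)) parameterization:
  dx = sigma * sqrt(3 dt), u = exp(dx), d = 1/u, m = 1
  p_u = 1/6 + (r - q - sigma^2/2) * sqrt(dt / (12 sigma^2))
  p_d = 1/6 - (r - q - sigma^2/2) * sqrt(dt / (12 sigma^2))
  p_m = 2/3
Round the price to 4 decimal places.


dt = T/N = 0.250000; dx = sigma*sqrt(3*dt) = 0.207846
u = exp(dx) = 1.231024; d = 1/u = 0.812332
p_u = 0.182424, p_m = 0.666667, p_d = 0.150910
Discount per step: exp(-r*dt) = 0.986344
Stock lattice S(k, j) with j the centered position index:
  k=0: S(0,+0) = 23.6500
  k=1: S(1,-1) = 19.2117; S(1,+0) = 23.6500; S(1,+1) = 29.1137
  k=2: S(2,-2) = 15.6062; S(2,-1) = 19.2117; S(2,+0) = 23.6500; S(2,+1) = 29.1137; S(2,+2) = 35.8397
  k=3: S(3,-3) = 12.6774; S(3,-2) = 15.6062; S(3,-1) = 19.2117; S(3,+0) = 23.6500; S(3,+1) = 29.1137; S(3,+2) = 35.8397; S(3,+3) = 44.1195
Terminal payoffs V(N, j) = max(S_T - K, 0):
  V(3,-3) = 0.000000; V(3,-2) = 0.000000; V(3,-1) = 0.000000; V(3,+0) = 0.000000; V(3,+1) = 3.973710; V(3,+2) = 10.699667; V(3,+3) = 18.979480
Backward induction: V(k, j) = exp(-r*dt) * [p_u * V(k+1, j+1) + p_m * V(k+1, j) + p_d * V(k+1, j-1)]
  V(2,-2) = exp(-r*dt) * [p_u*0.000000 + p_m*0.000000 + p_d*0.000000] = 0.000000
  V(2,-1) = exp(-r*dt) * [p_u*0.000000 + p_m*0.000000 + p_d*0.000000] = 0.000000
  V(2,+0) = exp(-r*dt) * [p_u*3.973710 + p_m*0.000000 + p_d*0.000000] = 0.714999
  V(2,+1) = exp(-r*dt) * [p_u*10.699667 + p_m*3.973710 + p_d*0.000000] = 4.538180
  V(2,+2) = exp(-r*dt) * [p_u*18.979480 + p_m*10.699667 + p_d*3.973710] = 11.042208
  V(1,-1) = exp(-r*dt) * [p_u*0.714999 + p_m*0.000000 + p_d*0.000000] = 0.128651
  V(1,+0) = exp(-r*dt) * [p_u*4.538180 + p_m*0.714999 + p_d*0.000000] = 1.286722
  V(1,+1) = exp(-r*dt) * [p_u*11.042208 + p_m*4.538180 + p_d*0.714999] = 5.077416
  V(0,+0) = exp(-r*dt) * [p_u*5.077416 + p_m*1.286722 + p_d*0.128651] = 1.778842

Answer: Price = V(0,0) = 1.7788


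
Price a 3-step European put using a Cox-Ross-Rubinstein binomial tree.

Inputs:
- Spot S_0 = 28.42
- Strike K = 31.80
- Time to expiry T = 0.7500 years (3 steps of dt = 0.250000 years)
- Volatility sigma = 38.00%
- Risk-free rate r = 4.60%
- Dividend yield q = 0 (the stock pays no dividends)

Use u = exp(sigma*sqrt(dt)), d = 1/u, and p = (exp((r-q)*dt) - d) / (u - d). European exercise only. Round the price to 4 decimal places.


Answer: Price = V(0,0) = 5.2063

Derivation:
dt = T/N = 0.250000
u = exp(sigma*sqrt(dt)) = 1.209250; d = 1/u = 0.826959
p = (exp((r-q)*dt) - d) / (u - d) = 0.482898
Discount per step: exp(-r*dt) = 0.988566
Stock lattice S(k, i) with i counting down-moves:
  k=0: S(0,0) = 28.4200
  k=1: S(1,0) = 34.3669; S(1,1) = 23.5022
  k=2: S(2,0) = 41.5581; S(2,1) = 28.4200; S(2,2) = 19.4353
  k=3: S(3,0) = 50.2541; S(3,1) = 34.3669; S(3,2) = 23.5022; S(3,3) = 16.0722
Terminal payoffs V(N, i) = max(K - S_T, 0):
  V(3,0) = 0.000000; V(3,1) = 0.000000; V(3,2) = 8.297821; V(3,3) = 15.727767
Backward induction: V(k, i) = exp(-r*dt) * [p * V(k+1, i) + (1-p) * V(k+1, i+1)].
  V(2,0) = exp(-r*dt) * [p*0.000000 + (1-p)*0.000000] = 0.000000
  V(2,1) = exp(-r*dt) * [p*0.000000 + (1-p)*8.297821] = 4.241759
  V(2,2) = exp(-r*dt) * [p*8.297821 + (1-p)*15.727767] = 12.001053
  V(1,0) = exp(-r*dt) * [p*0.000000 + (1-p)*4.241759] = 2.168343
  V(1,1) = exp(-r*dt) * [p*4.241759 + (1-p)*12.001053] = 8.159729
  V(0,0) = exp(-r*dt) * [p*2.168343 + (1-p)*8.159729] = 5.206283


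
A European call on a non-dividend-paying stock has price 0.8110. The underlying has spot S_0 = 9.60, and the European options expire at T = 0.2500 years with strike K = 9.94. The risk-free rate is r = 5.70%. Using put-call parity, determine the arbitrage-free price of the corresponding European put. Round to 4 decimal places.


Put-call parity: C - P = S_0 * exp(-qT) - K * exp(-rT).
S_0 * exp(-qT) = 9.6000 * 1.00000000 = 9.60000000
K * exp(-rT) = 9.9400 * 0.98585105 = 9.79935944
P = C - S*exp(-qT) + K*exp(-rT)
P = 0.8110 - 9.60000000 + 9.79935944 = 1.0104

Answer: Put price = 1.0104


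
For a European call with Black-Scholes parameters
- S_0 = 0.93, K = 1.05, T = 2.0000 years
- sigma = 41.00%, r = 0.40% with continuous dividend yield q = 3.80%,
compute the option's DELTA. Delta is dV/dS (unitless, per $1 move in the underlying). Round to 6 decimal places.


Answer: Delta = 0.449853

Derivation:
d1 = -0.0366675516; d2 = -0.6164951122
phi(d1) = 0.3986741797; exp(-qT) = 0.9268162066; exp(-rT) = 0.9920319148
N(d1) = 0.4853750406
Delta = exp(-qT) * N(d1) = 0.9268162066 * 0.4853750406 = 0.449853


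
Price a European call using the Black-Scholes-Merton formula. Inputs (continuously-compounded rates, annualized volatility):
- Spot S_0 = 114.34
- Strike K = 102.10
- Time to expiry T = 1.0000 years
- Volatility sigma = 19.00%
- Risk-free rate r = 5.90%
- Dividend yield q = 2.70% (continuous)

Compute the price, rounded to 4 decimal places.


Answer: Price = 17.5533

Derivation:
d1 = (ln(S/K) + (r - q + 0.5*sigma^2) * T) / (sigma * sqrt(T)) = 0.85933548
d2 = d1 - sigma * sqrt(T) = 0.66933548
exp(-rT) = 0.94270677; exp(-qT) = 0.97336124
C = S_0 * exp(-qT) * N(d1) - K * exp(-rT) * N(d2)
N(d1) = 0.80492227; N(d2) = 0.74835925
C = 114.3400 * 0.97336124 * 0.80492227 - 102.1000 * 0.94270677 * 0.74835925 = 17.5533


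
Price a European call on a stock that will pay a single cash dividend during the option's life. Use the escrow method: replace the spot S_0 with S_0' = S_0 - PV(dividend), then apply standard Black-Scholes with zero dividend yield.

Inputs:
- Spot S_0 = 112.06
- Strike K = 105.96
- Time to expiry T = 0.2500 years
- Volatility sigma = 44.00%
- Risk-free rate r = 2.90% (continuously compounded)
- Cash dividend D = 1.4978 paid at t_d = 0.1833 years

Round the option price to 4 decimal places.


PV(D) = D * exp(-r * t_d) = 1.4978 * 0.99469840 = 1.48985927
S_0' = S_0 - PV(D) = 112.0600 - 1.48985927 = 110.57014073
d1 = (ln(S_0'/K) + (r + sigma^2/2)*T) / (sigma*sqrt(T)) = 0.33653824
d2 = d1 - sigma*sqrt(T) = 0.11653824
exp(-rT) = 0.99277622
N(d1) = 0.63176749; N(d2) = 0.54638701
C = S_0' * N(d1) - K * exp(-rT) * N(d2) = 110.57014073 * 0.63176749 - 105.9600 * 0.99277622 * 0.54638701 = 12.3777

Answer: Price = 12.3777


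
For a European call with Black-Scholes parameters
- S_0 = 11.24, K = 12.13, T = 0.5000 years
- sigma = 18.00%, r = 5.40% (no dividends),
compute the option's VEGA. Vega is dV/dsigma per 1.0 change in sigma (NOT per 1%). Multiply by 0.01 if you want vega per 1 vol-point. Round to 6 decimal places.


Answer: Vega = 3.009649

Derivation:
d1 = -0.3229347123; d2 = -0.4502139329
phi(d1) = 0.3786731120; exp(-qT) = 1.0000000000; exp(-rT) = 0.9733612415
Vega = S * exp(-qT) * phi(d1) * sqrt(T) = 11.2400 * 1.0000000000 * 0.3786731120 * 0.7071067812 = 3.009649


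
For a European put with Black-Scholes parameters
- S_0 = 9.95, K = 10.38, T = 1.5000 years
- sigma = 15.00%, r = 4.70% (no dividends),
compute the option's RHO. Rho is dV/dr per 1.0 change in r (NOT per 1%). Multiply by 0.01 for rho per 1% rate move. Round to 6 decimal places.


d1 = 0.2453118985; d2 = 0.0616001678
phi(d1) = 0.3871173132; exp(-qT) = 1.0000000000; exp(-rT) = 0.9319277395
N(-d2) = 0.4754406217
Rho = -K*T*exp(-rT)*N(-d2) = -10.3800 * 1.5000 * 0.9319277395 * 0.4754406217 = -6.898698

Answer: Rho = -6.898698


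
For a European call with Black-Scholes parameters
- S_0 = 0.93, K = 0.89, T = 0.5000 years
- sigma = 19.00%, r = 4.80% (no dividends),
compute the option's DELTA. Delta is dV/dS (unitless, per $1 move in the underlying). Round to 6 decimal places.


Answer: Delta = 0.716691

Derivation:
d1 = 0.5730402541; d2 = 0.4386899657
phi(d1) = 0.3385355738; exp(-qT) = 1.0000000000; exp(-rT) = 0.9762857098
N(d1) = 0.7166912806
Delta = exp(-qT) * N(d1) = 1.0000000000 * 0.7166912806 = 0.716691


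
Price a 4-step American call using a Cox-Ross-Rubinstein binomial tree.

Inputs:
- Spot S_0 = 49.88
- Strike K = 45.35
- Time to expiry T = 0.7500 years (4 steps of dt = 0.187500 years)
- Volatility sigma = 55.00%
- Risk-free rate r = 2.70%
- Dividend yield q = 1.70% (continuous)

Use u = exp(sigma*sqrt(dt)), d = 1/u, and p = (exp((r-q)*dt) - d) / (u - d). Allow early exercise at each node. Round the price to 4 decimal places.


Answer: Price = V(0,0) = 11.5418

Derivation:
dt = T/N = 0.187500
u = exp(sigma*sqrt(dt)) = 1.268908; d = 1/u = 0.788079
p = (exp((r-q)*dt) - d) / (u - d) = 0.444644
Discount per step: exp(-r*dt) = 0.994950
Stock lattice S(k, i) with i counting down-moves:
  k=0: S(0,0) = 49.8800
  k=1: S(1,0) = 63.2931; S(1,1) = 39.3094
  k=2: S(2,0) = 80.3132; S(2,1) = 49.8800; S(2,2) = 30.9789
  k=3: S(3,0) = 101.9101; S(3,1) = 63.2931; S(3,2) = 39.3094; S(3,3) = 24.4138
  k=4: S(4,0) = 129.3146; S(4,1) = 80.3132; S(4,2) = 49.8800; S(4,3) = 30.9789; S(4,4) = 19.2400
Terminal payoffs V(N, i) = max(S_T - K, 0):
  V(4,0) = 83.964583; V(4,1) = 34.963208; V(4,2) = 4.530000; V(4,3) = 0.000000; V(4,4) = 0.000000
Backward induction: V(k, i) = exp(-r*dt) * [p * V(k+1, i) + (1-p) * V(k+1, i+1)]; then take max(V_cont, immediate exercise) for American.
  V(3,0) = exp(-r*dt) * [p*83.964583 + (1-p)*34.963208] = 56.464786; exercise = 56.560103; V(3,0) = max -> 56.560103
  V(3,1) = exp(-r*dt) * [p*34.963208 + (1-p)*4.530000] = 17.970728; exercise = 17.943150; V(3,1) = max -> 17.970728
  V(3,2) = exp(-r*dt) * [p*4.530000 + (1-p)*0.000000] = 2.004065; exercise = 0.000000; V(3,2) = max -> 2.004065
  V(3,3) = exp(-r*dt) * [p*0.000000 + (1-p)*0.000000] = 0.000000; exercise = 0.000000; V(3,3) = max -> 0.000000
  V(2,0) = exp(-r*dt) * [p*56.560103 + (1-p)*17.970728] = 34.951860; exercise = 34.963208; V(2,0) = max -> 34.963208
  V(2,1) = exp(-r*dt) * [p*17.970728 + (1-p)*2.004065] = 9.057572; exercise = 4.530000; V(2,1) = max -> 9.057572
  V(2,2) = exp(-r*dt) * [p*2.004065 + (1-p)*0.000000] = 0.886595; exercise = 0.000000; V(2,2) = max -> 0.886595
  V(1,0) = exp(-r*dt) * [p*34.963208 + (1-p)*9.057572] = 20.472447; exercise = 17.943150; V(1,0) = max -> 20.472447
  V(1,1) = exp(-r*dt) * [p*9.057572 + (1-p)*0.886595] = 4.496945; exercise = 0.000000; V(1,1) = max -> 4.496945
  V(0,0) = exp(-r*dt) * [p*20.472447 + (1-p)*4.496945] = 11.541774; exercise = 4.530000; V(0,0) = max -> 11.541774


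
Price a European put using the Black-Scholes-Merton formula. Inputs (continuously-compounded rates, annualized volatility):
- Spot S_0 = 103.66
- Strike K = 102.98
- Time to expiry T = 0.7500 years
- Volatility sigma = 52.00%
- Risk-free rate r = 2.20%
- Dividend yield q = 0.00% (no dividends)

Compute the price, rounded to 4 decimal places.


Answer: Price = 17.0973

Derivation:
d1 = (ln(S/K) + (r - q + 0.5*sigma^2) * T) / (sigma * sqrt(T)) = 0.27642092
d2 = d1 - sigma * sqrt(T) = -0.17391229
exp(-rT) = 0.98363538; exp(-qT) = 1.00000000
P = K * exp(-rT) * N(-d2) - S_0 * exp(-qT) * N(-d1)
N(-d1) = 0.39111240; N(-d2) = 0.56903280
P = 102.9800 * 0.98363538 * 0.56903280 - 103.6600 * 1.00000000 * 0.39111240 = 17.0973


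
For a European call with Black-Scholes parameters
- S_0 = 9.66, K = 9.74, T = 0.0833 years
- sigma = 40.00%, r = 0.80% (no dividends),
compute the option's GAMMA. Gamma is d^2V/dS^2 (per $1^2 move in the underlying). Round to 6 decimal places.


Answer: Gamma = 0.357715

Derivation:
d1 = -0.0079436431; d2 = -0.1233906006
phi(d1) = 0.3989296937; exp(-qT) = 1.0000000000; exp(-rT) = 0.9993338220
Gamma = exp(-qT) * phi(d1) / (S * sigma * sqrt(T)) = 1.0000000000 * 0.3989296937 / (9.6600 * 0.4000 * 0.2886173938) = 0.357715


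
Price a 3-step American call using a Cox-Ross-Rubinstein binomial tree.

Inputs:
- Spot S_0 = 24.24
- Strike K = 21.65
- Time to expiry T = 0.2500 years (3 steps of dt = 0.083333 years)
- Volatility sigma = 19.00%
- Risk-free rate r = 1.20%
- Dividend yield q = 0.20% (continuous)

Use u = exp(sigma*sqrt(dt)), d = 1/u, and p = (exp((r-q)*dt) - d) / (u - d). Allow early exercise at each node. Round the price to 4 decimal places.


dt = T/N = 0.083333
u = exp(sigma*sqrt(dt)) = 1.056380; d = 1/u = 0.946629
p = (exp((r-q)*dt) - d) / (u - d) = 0.493887
Discount per step: exp(-r*dt) = 0.999000
Stock lattice S(k, i) with i counting down-moves:
  k=0: S(0,0) = 24.2400
  k=1: S(1,0) = 25.6067; S(1,1) = 22.9463
  k=2: S(2,0) = 27.0504; S(2,1) = 24.2400; S(2,2) = 21.7216
  k=3: S(3,0) = 28.5755; S(3,1) = 25.6067; S(3,2) = 22.9463; S(3,3) = 20.5623
Terminal payoffs V(N, i) = max(S_T - K, 0):
  V(3,0) = 6.925479; V(3,1) = 3.956659; V(3,2) = 1.296281; V(3,3) = 0.000000
Backward induction: V(k, i) = exp(-r*dt) * [p * V(k+1, i) + (1-p) * V(k+1, i+1)]; then take max(V_cont, immediate exercise) for American.
  V(2,0) = exp(-r*dt) * [p*6.925479 + (1-p)*3.956659] = 5.417502; exercise = 5.400371; V(2,0) = max -> 5.417502
  V(2,1) = exp(-r*dt) * [p*3.956659 + (1-p)*1.296281] = 2.607600; exercise = 2.590000; V(2,1) = max -> 2.607600
  V(2,2) = exp(-r*dt) * [p*1.296281 + (1-p)*0.000000] = 0.639577; exercise = 0.071610; V(2,2) = max -> 0.639577
  V(1,0) = exp(-r*dt) * [p*5.417502 + (1-p)*2.607600] = 3.991382; exercise = 3.956659; V(1,0) = max -> 3.991382
  V(1,1) = exp(-r*dt) * [p*2.607600 + (1-p)*0.639577] = 1.609948; exercise = 1.296281; V(1,1) = max -> 1.609948
  V(0,0) = exp(-r*dt) * [p*3.991382 + (1-p)*1.609948] = 2.783323; exercise = 2.590000; V(0,0) = max -> 2.783323

Answer: Price = V(0,0) = 2.7833


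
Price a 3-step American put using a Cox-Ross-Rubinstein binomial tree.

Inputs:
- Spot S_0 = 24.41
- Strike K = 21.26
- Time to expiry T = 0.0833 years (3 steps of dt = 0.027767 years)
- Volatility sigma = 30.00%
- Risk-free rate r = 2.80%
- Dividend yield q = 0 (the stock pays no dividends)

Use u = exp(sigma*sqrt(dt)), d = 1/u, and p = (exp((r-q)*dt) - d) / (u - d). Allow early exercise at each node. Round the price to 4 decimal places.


dt = T/N = 0.027767
u = exp(sigma*sqrt(dt)) = 1.051261; d = 1/u = 0.951239
p = (exp((r-q)*dt) - d) / (u - d) = 0.495281
Discount per step: exp(-r*dt) = 0.999223
Stock lattice S(k, i) with i counting down-moves:
  k=0: S(0,0) = 24.4100
  k=1: S(1,0) = 25.6613; S(1,1) = 23.2197
  k=2: S(2,0) = 26.9767; S(2,1) = 24.4100; S(2,2) = 22.0875
  k=3: S(3,0) = 28.3595; S(3,1) = 25.6613; S(3,2) = 23.2197; S(3,3) = 21.0105
Terminal payoffs V(N, i) = max(K - S_T, 0):
  V(3,0) = 0.000000; V(3,1) = 0.000000; V(3,2) = 0.000000; V(3,3) = 0.249488
Backward induction: V(k, i) = exp(-r*dt) * [p * V(k+1, i) + (1-p) * V(k+1, i+1)]; then take max(V_cont, immediate exercise) for American.
  V(2,0) = exp(-r*dt) * [p*0.000000 + (1-p)*0.000000] = 0.000000; exercise = 0.000000; V(2,0) = max -> 0.000000
  V(2,1) = exp(-r*dt) * [p*0.000000 + (1-p)*0.000000] = 0.000000; exercise = 0.000000; V(2,1) = max -> 0.000000
  V(2,2) = exp(-r*dt) * [p*0.000000 + (1-p)*0.249488] = 0.125823; exercise = 0.000000; V(2,2) = max -> 0.125823
  V(1,0) = exp(-r*dt) * [p*0.000000 + (1-p)*0.000000] = 0.000000; exercise = 0.000000; V(1,0) = max -> 0.000000
  V(1,1) = exp(-r*dt) * [p*0.000000 + (1-p)*0.125823] = 0.063456; exercise = 0.000000; V(1,1) = max -> 0.063456
  V(0,0) = exp(-r*dt) * [p*0.000000 + (1-p)*0.063456] = 0.032003; exercise = 0.000000; V(0,0) = max -> 0.032003

Answer: Price = V(0,0) = 0.0320


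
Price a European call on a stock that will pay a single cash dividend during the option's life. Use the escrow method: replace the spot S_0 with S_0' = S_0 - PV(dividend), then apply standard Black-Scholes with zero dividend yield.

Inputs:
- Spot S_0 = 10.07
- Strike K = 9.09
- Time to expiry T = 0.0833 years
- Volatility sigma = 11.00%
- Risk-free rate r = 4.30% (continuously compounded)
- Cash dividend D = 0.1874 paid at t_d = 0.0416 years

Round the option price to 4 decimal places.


PV(D) = D * exp(-r * t_d) = 0.1874 * 0.99821280 = 0.18706508
S_0' = S_0 - PV(D) = 10.0700 - 0.18706508 = 9.88293492
d1 = (ln(S_0'/K) + (r + sigma^2/2)*T) / (sigma*sqrt(T)) = 2.76303140
d2 = d1 - sigma*sqrt(T) = 2.73128348
exp(-rT) = 0.99642451
N(d1) = 0.99713664; N(d2) = 0.99684559
C = S_0' * N(d1) - K * exp(-rT) * N(d2) = 9.88293492 * 0.99713664 - 9.0900 * 0.99642451 * 0.99684559 = 0.8257

Answer: Price = 0.8257


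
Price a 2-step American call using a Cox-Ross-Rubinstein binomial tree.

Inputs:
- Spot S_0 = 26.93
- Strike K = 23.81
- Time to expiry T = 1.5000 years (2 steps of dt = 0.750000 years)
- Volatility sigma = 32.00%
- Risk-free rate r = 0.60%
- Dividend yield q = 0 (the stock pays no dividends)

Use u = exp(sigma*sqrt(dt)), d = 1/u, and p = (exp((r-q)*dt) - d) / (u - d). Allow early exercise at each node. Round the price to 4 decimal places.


Answer: Price = V(0,0) = 5.9324

Derivation:
dt = T/N = 0.750000
u = exp(sigma*sqrt(dt)) = 1.319335; d = 1/u = 0.757957
p = (exp((r-q)*dt) - d) / (u - d) = 0.439192
Discount per step: exp(-r*dt) = 0.995510
Stock lattice S(k, i) with i counting down-moves:
  k=0: S(0,0) = 26.9300
  k=1: S(1,0) = 35.5297; S(1,1) = 20.4118
  k=2: S(2,0) = 46.8756; S(2,1) = 26.9300; S(2,2) = 15.4713
Terminal payoffs V(N, i) = max(S_T - K, 0):
  V(2,0) = 23.065594; V(2,1) = 3.120000; V(2,2) = 0.000000
Backward induction: V(k, i) = exp(-r*dt) * [p * V(k+1, i) + (1-p) * V(k+1, i+1)]; then take max(V_cont, immediate exercise) for American.
  V(1,0) = exp(-r*dt) * [p*23.065594 + (1-p)*3.120000] = 11.826607; exercise = 11.719702; V(1,0) = max -> 11.826607
  V(1,1) = exp(-r*dt) * [p*3.120000 + (1-p)*0.000000] = 1.364127; exercise = 0.000000; V(1,1) = max -> 1.364127
  V(0,0) = exp(-r*dt) * [p*11.826607 + (1-p)*1.364127] = 5.932409; exercise = 3.120000; V(0,0) = max -> 5.932409


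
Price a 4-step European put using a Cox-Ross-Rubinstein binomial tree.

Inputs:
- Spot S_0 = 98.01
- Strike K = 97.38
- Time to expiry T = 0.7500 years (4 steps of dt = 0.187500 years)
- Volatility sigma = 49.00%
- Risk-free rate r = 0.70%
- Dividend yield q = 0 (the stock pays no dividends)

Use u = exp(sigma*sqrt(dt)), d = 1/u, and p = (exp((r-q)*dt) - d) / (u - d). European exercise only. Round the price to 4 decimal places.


dt = T/N = 0.187500
u = exp(sigma*sqrt(dt)) = 1.236366; d = 1/u = 0.808822
p = (exp((r-q)*dt) - d) / (u - d) = 0.450226
Discount per step: exp(-r*dt) = 0.998688
Stock lattice S(k, i) with i counting down-moves:
  k=0: S(0,0) = 98.0100
  k=1: S(1,0) = 121.1762; S(1,1) = 79.2727
  k=2: S(2,0) = 149.8181; S(2,1) = 98.0100; S(2,2) = 64.1175
  k=3: S(3,0) = 185.2300; S(3,1) = 121.1762; S(3,2) = 79.2727; S(3,3) = 51.8596
  k=4: S(4,0) = 229.0120; S(4,1) = 149.8181; S(4,2) = 98.0100; S(4,3) = 64.1175; S(4,4) = 41.9452
Terminal payoffs V(N, i) = max(K - S_T, 0):
  V(4,0) = 0.000000; V(4,1) = 0.000000; V(4,2) = 0.000000; V(4,3) = 33.262517; V(4,4) = 55.434774
Backward induction: V(k, i) = exp(-r*dt) * [p * V(k+1, i) + (1-p) * V(k+1, i+1)].
  V(3,0) = exp(-r*dt) * [p*0.000000 + (1-p)*0.000000] = 0.000000
  V(3,1) = exp(-r*dt) * [p*0.000000 + (1-p)*0.000000] = 0.000000
  V(3,2) = exp(-r*dt) * [p*0.000000 + (1-p)*33.262517] = 18.262884
  V(3,3) = exp(-r*dt) * [p*33.262517 + (1-p)*55.434774] = 45.392632
  V(2,0) = exp(-r*dt) * [p*0.000000 + (1-p)*0.000000] = 0.000000
  V(2,1) = exp(-r*dt) * [p*0.000000 + (1-p)*18.262884] = 10.027291
  V(2,2) = exp(-r*dt) * [p*18.262884 + (1-p)*45.392632] = 33.134598
  V(1,0) = exp(-r*dt) * [p*0.000000 + (1-p)*10.027291] = 5.505514
  V(1,1) = exp(-r*dt) * [p*10.027291 + (1-p)*33.134598] = 22.701274
  V(0,0) = exp(-r*dt) * [p*5.505514 + (1-p)*22.701274] = 14.939676

Answer: Price = V(0,0) = 14.9397


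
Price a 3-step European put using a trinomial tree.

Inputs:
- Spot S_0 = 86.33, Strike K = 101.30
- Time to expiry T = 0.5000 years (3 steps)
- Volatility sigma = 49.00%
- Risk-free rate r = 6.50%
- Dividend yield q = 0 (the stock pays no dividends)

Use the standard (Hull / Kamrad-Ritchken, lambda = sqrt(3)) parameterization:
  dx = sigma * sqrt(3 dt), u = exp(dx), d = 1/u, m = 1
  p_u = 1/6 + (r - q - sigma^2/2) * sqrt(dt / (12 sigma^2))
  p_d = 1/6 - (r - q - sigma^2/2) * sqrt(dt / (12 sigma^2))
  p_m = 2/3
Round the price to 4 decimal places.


Answer: Price = V(0,0) = 19.8617

Derivation:
dt = T/N = 0.166667; dx = sigma*sqrt(3*dt) = 0.346482
u = exp(dx) = 1.414084; d = 1/u = 0.707171
p_u = 0.153426, p_m = 0.666667, p_d = 0.179907
Discount per step: exp(-r*dt) = 0.989225
Stock lattice S(k, j) with j the centered position index:
  k=0: S(0,+0) = 86.3300
  k=1: S(1,-1) = 61.0501; S(1,+0) = 86.3300; S(1,+1) = 122.0779
  k=2: S(2,-2) = 43.1729; S(2,-1) = 61.0501; S(2,+0) = 86.3300; S(2,+1) = 122.0779; S(2,+2) = 172.6285
  k=3: S(3,-3) = 30.5306; S(3,-2) = 43.1729; S(3,-1) = 61.0501; S(3,+0) = 86.3300; S(3,+1) = 122.0779; S(3,+2) = 172.6285; S(3,+3) = 244.1113
Terminal payoffs V(N, j) = max(K - S_T, 0):
  V(3,-3) = 70.769378; V(3,-2) = 58.127120; V(3,-1) = 40.249900; V(3,+0) = 14.970000; V(3,+1) = 0.000000; V(3,+2) = 0.000000; V(3,+3) = 0.000000
Backward induction: V(k, j) = exp(-r*dt) * [p_u * V(k+1, j+1) + p_m * V(k+1, j) + p_d * V(k+1, j-1)]
  V(2,-2) = exp(-r*dt) * [p_u*40.249900 + p_m*58.127120 + p_d*70.769378] = 57.037446
  V(2,-1) = exp(-r*dt) * [p_u*14.970000 + p_m*40.249900 + p_d*58.127120] = 39.160979
  V(2,+0) = exp(-r*dt) * [p_u*0.000000 + p_m*14.970000 + p_d*40.249900] = 17.035677
  V(2,+1) = exp(-r*dt) * [p_u*0.000000 + p_m*0.000000 + p_d*14.970000] = 2.664187
  V(2,+2) = exp(-r*dt) * [p_u*0.000000 + p_m*0.000000 + p_d*0.000000] = 0.000000
  V(1,-1) = exp(-r*dt) * [p_u*17.035677 + p_m*39.160979 + p_d*57.037446] = 38.562441
  V(1,+0) = exp(-r*dt) * [p_u*2.664187 + p_m*17.035677 + p_d*39.160979] = 18.608517
  V(1,+1) = exp(-r*dt) * [p_u*0.000000 + p_m*2.664187 + p_d*17.035677] = 4.788800
  V(0,+0) = exp(-r*dt) * [p_u*4.788800 + p_m*18.608517 + p_d*38.562441] = 19.861716


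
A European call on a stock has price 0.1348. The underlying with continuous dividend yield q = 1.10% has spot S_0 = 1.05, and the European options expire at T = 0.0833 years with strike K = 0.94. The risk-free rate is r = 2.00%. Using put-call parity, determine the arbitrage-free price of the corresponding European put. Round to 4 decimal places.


Put-call parity: C - P = S_0 * exp(-qT) - K * exp(-rT).
S_0 * exp(-qT) = 1.0500 * 0.99908412 = 1.04903833
K * exp(-rT) = 0.9400 * 0.99833539 = 0.93843526
P = C - S*exp(-qT) + K*exp(-rT)
P = 0.1348 - 1.04903833 + 0.93843526 = 0.0242

Answer: Put price = 0.0242


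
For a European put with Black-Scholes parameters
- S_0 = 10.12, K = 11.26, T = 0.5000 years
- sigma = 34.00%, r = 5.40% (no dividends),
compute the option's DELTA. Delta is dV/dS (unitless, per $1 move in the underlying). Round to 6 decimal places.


Answer: Delta = -0.583743

Derivation:
d1 = -0.2114788293; d2 = -0.4518951349
phi(d1) = 0.3901202786; exp(-qT) = 1.0000000000; exp(-rT) = 0.9733612415
N(-d1) = 0.5837431748
Delta = -exp(-qT) * N(-d1) = -1.0000000000 * 0.5837431748 = -0.583743


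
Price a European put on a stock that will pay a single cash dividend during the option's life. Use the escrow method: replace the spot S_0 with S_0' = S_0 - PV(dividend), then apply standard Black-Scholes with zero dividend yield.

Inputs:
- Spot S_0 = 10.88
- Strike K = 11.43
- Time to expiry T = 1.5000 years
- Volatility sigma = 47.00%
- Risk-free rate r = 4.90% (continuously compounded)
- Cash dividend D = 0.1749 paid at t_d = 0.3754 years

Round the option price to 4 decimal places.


PV(D) = D * exp(-r * t_d) = 0.1749 * 0.98177355 = 0.17171219
S_0' = S_0 - PV(D) = 10.8800 - 0.17171219 = 10.70828781
d1 = (ln(S_0'/K) + (r + sigma^2/2)*T) / (sigma*sqrt(T)) = 0.30219325
d2 = d1 - sigma*sqrt(T) = -0.27343684
exp(-rT) = 0.92913615
N(-d1) = 0.38125238; N(-d2) = 0.60774128
P = K * exp(-rT) * N(-d2) - S_0' * N(-d1) = 11.4300 * 0.92913615 * 0.60774128 - 10.70828781 * 0.38125238 = 2.3717

Answer: Price = 2.3717


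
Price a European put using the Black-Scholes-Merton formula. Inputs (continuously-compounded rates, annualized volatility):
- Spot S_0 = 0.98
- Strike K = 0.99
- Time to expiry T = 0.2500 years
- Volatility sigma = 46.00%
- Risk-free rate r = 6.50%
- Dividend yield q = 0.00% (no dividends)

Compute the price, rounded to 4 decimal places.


d1 = (ln(S/K) + (r - q + 0.5*sigma^2) * T) / (sigma * sqrt(T)) = 0.14151143
d2 = d1 - sigma * sqrt(T) = -0.08848857
exp(-rT) = 0.98388132; exp(-qT) = 1.00000000
P = K * exp(-rT) * N(-d2) - S_0 * exp(-qT) * N(-d1)
N(-d1) = 0.44373297; N(-d2) = 0.53525582
P = 0.9900 * 0.98388132 * 0.53525582 - 0.9800 * 1.00000000 * 0.44373297 = 0.0865

Answer: Price = 0.0865


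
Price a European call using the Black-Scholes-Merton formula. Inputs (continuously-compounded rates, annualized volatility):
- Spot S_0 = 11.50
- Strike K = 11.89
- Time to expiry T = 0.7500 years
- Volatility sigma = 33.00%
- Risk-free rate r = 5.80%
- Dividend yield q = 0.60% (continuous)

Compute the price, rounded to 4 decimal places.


d1 = (ln(S/K) + (r - q + 0.5*sigma^2) * T) / (sigma * sqrt(T)) = 0.16266170
d2 = d1 - sigma * sqrt(T) = -0.12312668
exp(-rT) = 0.95743255; exp(-qT) = 0.99551011
C = S_0 * exp(-qT) * N(d1) - K * exp(-rT) * N(d2)
N(d1) = 0.56460760; N(d2) = 0.45100339
C = 11.5000 * 0.99551011 * 0.56460760 - 11.8900 * 0.95743255 * 0.45100339 = 1.3297

Answer: Price = 1.3297


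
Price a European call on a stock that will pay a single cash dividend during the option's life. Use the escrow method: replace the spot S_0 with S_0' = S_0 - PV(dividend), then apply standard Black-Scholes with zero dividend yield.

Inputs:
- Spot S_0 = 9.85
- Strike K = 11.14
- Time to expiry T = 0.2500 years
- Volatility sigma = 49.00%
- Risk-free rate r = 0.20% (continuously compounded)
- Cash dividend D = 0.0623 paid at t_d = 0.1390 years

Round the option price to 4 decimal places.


PV(D) = D * exp(-r * t_d) = 0.0623 * 0.99972204 = 0.06228268
S_0' = S_0 - PV(D) = 9.8500 - 0.06228268 = 9.78771732
d1 = (ln(S_0'/K) + (r + sigma^2/2)*T) / (sigma*sqrt(T)) = -0.40367947
d2 = d1 - sigma*sqrt(T) = -0.64867947
exp(-rT) = 0.99950012
N(d1) = 0.34322422; N(d2) = 0.25827279
C = S_0' * N(d1) - K * exp(-rT) * N(d2) = 9.78771732 * 0.34322422 - 11.1400 * 0.99950012 * 0.25827279 = 0.4837

Answer: Price = 0.4837


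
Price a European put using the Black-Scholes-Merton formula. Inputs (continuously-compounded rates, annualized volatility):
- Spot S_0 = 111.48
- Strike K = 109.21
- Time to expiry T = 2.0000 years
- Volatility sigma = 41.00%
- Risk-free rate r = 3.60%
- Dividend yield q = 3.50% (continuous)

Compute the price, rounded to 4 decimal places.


d1 = (ln(S/K) + (r - q + 0.5*sigma^2) * T) / (sigma * sqrt(T)) = 0.32884358
d2 = d1 - sigma * sqrt(T) = -0.25098398
exp(-rT) = 0.93053090; exp(-qT) = 0.93239382
P = K * exp(-rT) * N(-d2) - S_0 * exp(-qT) * N(-d1)
N(-d1) = 0.37113696; N(-d2) = 0.59908675
P = 109.2100 * 0.93053090 * 0.59908675 - 111.4800 * 0.93239382 * 0.37113696 = 22.3040

Answer: Price = 22.3040


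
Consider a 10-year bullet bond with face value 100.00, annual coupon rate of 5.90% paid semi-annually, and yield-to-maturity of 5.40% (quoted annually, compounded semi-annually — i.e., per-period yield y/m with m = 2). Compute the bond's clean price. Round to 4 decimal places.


Coupon per period c = face * coupon_rate / m = 2.950000
Periods per year m = 2; per-period yield y/m = 0.027000
Number of cashflows N = 20
Cashflows (t years, CF_t, discount factor 1/(1+y/m)^(m*t), PV):
  t = 0.5000: CF_t = 2.950000, DF = 0.973710, PV = 2.872444
  t = 1.0000: CF_t = 2.950000, DF = 0.948111, PV = 2.796927
  t = 1.5000: CF_t = 2.950000, DF = 0.923185, PV = 2.723395
  t = 2.0000: CF_t = 2.950000, DF = 0.898914, PV = 2.651797
  t = 2.5000: CF_t = 2.950000, DF = 0.875282, PV = 2.582081
  t = 3.0000: CF_t = 2.950000, DF = 0.852270, PV = 2.514197
  t = 3.5000: CF_t = 2.950000, DF = 0.829864, PV = 2.448099
  t = 4.0000: CF_t = 2.950000, DF = 0.808047, PV = 2.383738
  t = 4.5000: CF_t = 2.950000, DF = 0.786803, PV = 2.321069
  t = 5.0000: CF_t = 2.950000, DF = 0.766118, PV = 2.260048
  t = 5.5000: CF_t = 2.950000, DF = 0.745976, PV = 2.200631
  t = 6.0000: CF_t = 2.950000, DF = 0.726365, PV = 2.142776
  t = 6.5000: CF_t = 2.950000, DF = 0.707268, PV = 2.086442
  t = 7.0000: CF_t = 2.950000, DF = 0.688674, PV = 2.031589
  t = 7.5000: CF_t = 2.950000, DF = 0.670569, PV = 1.978178
  t = 8.0000: CF_t = 2.950000, DF = 0.652939, PV = 1.926171
  t = 8.5000: CF_t = 2.950000, DF = 0.635774, PV = 1.875532
  t = 9.0000: CF_t = 2.950000, DF = 0.619059, PV = 1.826224
  t = 9.5000: CF_t = 2.950000, DF = 0.602784, PV = 1.778212
  t = 10.0000: CF_t = 102.950000, DF = 0.586937, PV = 60.425114
Price P = sum_t PV_t = 103.824662

Answer: Price = 103.8247
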